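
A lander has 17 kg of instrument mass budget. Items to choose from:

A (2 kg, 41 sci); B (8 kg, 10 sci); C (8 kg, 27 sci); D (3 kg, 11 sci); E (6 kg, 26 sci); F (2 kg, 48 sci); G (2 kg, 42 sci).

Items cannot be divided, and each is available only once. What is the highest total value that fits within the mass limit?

Check high-value combinations within 17 kg:
- A+C+D+F+G: mass 2+8+3+2+2=17, value 41+27+11+48+42=169
- A+D+E+F+G: mass 2+3+6+2+2=15, value 41+11+26+48+42=168
- A+C+F+G: mass 2+8+2+2=14, value 41+27+48+42=158
- A+E+F+G: mass 2+6+2+2=12, value 41+26+48+42=157
- A+B+D+F+G: mass 2+8+3+2+2=17, value 41+10+11+48+42=152
Best: 169 sci.

169 sci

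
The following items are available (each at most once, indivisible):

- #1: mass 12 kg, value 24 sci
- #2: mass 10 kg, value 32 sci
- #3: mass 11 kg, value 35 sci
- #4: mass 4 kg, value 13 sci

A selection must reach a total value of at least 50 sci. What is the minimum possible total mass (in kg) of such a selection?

Subsets with value ≥ 50, sorted by total mass:
- #2+#3: mass 21, value 67
- #1+#2: mass 22, value 56
Minimum mass: 21 kg.

21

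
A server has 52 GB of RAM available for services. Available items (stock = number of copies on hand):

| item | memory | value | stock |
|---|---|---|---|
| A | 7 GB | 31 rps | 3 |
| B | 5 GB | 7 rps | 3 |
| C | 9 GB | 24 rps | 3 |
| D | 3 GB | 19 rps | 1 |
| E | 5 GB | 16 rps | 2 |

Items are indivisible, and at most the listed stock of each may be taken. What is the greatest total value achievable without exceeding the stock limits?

192 rps

Top feasible selections:
- 3×A + 2×C + 1×D + 2×E: memory 52, value 192
- 3×A + 3×C + 1×D: memory 51, value 184
Best: 192 rps.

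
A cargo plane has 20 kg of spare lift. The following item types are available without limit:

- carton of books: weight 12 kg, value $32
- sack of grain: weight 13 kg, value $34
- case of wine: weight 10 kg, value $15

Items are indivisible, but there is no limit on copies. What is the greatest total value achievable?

$34

Best value-per-unit is carton of books at 32/12; filling with it alone gives 1×32 = 32.
Optimal mix: 1×sack of grain → weight 13, value 34.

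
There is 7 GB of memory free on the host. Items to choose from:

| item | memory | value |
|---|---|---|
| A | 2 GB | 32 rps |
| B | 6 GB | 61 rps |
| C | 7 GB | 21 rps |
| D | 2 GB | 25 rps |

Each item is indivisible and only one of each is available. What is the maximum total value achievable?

Check high-value combinations within 7 GB:
- B: memory 6, value 61
- A+D: memory 2+2=4, value 32+25=57
- A: memory 2, value 32
Best: 61 rps.

61 rps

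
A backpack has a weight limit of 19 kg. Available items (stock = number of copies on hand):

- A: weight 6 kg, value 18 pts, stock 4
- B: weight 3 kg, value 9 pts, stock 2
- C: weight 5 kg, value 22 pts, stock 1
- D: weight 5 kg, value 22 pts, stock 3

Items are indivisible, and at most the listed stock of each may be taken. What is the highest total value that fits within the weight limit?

75 pts

Top feasible selections:
- 1×B + 3×D: weight 18, value 75
- 1×B + 1×C + 2×D: weight 18, value 75
- 1×A + 1×B + 2×D: weight 19, value 71
- 1×A + 1×B + 1×C + 1×D: weight 19, value 71
Best: 75 pts.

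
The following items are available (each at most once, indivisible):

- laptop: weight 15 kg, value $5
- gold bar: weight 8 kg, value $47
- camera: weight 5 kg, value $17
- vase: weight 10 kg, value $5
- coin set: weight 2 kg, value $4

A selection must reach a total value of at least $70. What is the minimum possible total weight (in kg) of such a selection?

25

Subsets with value ≥ 70, sorted by total weight:
- gold bar+camera+vase+coin set: weight 25, value 73
- laptop+gold bar+camera+coin set: weight 30, value 73
- laptop+gold bar+camera+vase: weight 38, value 74
- laptop+gold bar+camera+vase+coin set: weight 40, value 78
Minimum weight: 25 kg.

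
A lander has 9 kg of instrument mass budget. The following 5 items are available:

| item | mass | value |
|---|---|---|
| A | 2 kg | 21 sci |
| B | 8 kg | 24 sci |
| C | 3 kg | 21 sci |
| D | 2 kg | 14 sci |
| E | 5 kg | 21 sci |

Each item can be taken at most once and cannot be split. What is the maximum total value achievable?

This is a 0/1 knapsack; check combinations near the capacity.
- A+C+D: mass 2+3+2=7, value 21+21+14=56
- A+D+E: mass 2+2+5=9, value 21+14+21=56
- A+C: mass 2+3=5, value 21+21=42
- A+E: mass 2+5=7, value 21+21=42
- C+E: mass 3+5=8, value 21+21=42
Best: 56 sci.

56 sci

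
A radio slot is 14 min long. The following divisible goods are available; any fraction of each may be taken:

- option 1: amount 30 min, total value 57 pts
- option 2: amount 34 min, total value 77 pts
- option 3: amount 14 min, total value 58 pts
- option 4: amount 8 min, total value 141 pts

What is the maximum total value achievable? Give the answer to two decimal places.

Take in order of value per unit:
- option 4 (141/8 per unit): all 8 → value 141, running total 141.00
- option 3 (58/14 per unit): 6 of 14 → value 6×58/14 = 24.8571, running total 165.86
Total 165.86.

165.86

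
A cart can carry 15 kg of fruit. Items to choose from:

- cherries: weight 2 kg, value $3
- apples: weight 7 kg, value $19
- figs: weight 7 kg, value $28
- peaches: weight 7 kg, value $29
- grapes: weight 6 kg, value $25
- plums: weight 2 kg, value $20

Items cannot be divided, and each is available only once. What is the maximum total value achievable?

$74

Check high-value combinations within 15 kg:
- peaches+grapes+plums: weight 7+6+2=15, value 29+25+20=74
- figs+grapes+plums: weight 7+6+2=15, value 28+25+20=73
- apples+grapes+plums: weight 7+6+2=15, value 19+25+20=64
- figs+peaches: weight 7+7=14, value 28+29=57
- cherries+peaches+grapes: weight 2+7+6=15, value 3+29+25=57
Best: $74.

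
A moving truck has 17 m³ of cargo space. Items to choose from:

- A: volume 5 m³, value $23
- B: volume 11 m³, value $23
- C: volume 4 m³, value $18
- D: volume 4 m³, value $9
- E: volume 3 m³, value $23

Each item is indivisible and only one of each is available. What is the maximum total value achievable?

$73

This is a 0/1 knapsack; check combinations near the capacity.
- A+C+D+E: volume 5+4+4+3=16, value 23+18+9+23=73
- A+C+E: volume 5+4+3=12, value 23+18+23=64
- A+D+E: volume 5+4+3=12, value 23+9+23=55
- C+D+E: volume 4+4+3=11, value 18+9+23=50
- A+C+D: volume 5+4+4=13, value 23+18+9=50
Best: $73.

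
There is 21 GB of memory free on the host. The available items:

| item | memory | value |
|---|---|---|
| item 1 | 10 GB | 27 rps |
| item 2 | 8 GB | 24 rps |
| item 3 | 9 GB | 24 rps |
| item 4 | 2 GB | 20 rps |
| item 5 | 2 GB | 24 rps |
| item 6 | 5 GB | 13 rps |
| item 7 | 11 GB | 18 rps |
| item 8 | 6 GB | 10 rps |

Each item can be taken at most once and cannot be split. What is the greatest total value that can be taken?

Check high-value combinations within 21 GB:
- item 2+item 3+item 4+item 5: memory 8+9+2+2=21, value 24+24+20+24=92
- item 1+item 4+item 5+item 6: memory 10+2+2+5=19, value 27+20+24+13=84
- item 2+item 4+item 5+item 6: memory 8+2+2+5=17, value 24+20+24+13=81
- item 3+item 4+item 5+item 6: memory 9+2+2+5=18, value 24+20+24+13=81
Best: 92 rps.

92 rps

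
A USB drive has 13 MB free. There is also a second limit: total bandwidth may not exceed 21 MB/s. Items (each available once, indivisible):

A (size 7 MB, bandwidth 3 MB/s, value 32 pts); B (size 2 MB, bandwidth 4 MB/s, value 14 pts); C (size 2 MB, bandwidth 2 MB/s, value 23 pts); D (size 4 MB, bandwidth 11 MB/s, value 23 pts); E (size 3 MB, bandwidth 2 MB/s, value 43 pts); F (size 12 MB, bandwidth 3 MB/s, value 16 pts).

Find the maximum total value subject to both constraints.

Feasible sets respecting both limits:
- B+C+D+E: size 11, bandwidth 19, value 103
- A+C+E: size 12, bandwidth 7, value 98
- A+B+E: size 12, bandwidth 9, value 89
Best: 103 pts.

103 pts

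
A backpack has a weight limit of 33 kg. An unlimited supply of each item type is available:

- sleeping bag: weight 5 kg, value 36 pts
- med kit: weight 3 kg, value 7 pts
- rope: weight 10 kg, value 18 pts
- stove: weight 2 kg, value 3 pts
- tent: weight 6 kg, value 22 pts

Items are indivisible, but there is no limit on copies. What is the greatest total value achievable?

Best value-per-unit is sleeping bag at 36/5; filling with it alone gives 6×36 = 216.
Optimal mix: 6×sleeping bag + 1×med kit → weight 33, value 223.

223 pts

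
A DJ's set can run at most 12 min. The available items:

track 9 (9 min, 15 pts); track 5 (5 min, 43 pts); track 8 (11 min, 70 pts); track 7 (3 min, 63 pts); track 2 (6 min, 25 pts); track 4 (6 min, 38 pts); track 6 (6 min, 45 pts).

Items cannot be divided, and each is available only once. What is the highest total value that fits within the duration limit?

108 pts

Check high-value combinations within 12 min:
- track 7+track 6: duration 3+6=9, value 63+45=108
- track 5+track 7: duration 5+3=8, value 43+63=106
- track 7+track 4: duration 3+6=9, value 63+38=101
- track 7+track 2: duration 3+6=9, value 63+25=88
- track 5+track 6: duration 5+6=11, value 43+45=88
Best: 108 pts.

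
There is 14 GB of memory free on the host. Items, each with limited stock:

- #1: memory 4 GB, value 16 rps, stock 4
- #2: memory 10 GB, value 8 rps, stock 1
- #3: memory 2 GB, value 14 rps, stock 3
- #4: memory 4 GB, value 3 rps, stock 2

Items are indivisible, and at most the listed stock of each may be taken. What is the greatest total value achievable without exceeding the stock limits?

Best selections within memory 14 and stock limits:
- 2×#1 + 3×#3: memory 14, value 74
- 3×#1 + 1×#3: memory 14, value 62
Best: 74 rps.

74 rps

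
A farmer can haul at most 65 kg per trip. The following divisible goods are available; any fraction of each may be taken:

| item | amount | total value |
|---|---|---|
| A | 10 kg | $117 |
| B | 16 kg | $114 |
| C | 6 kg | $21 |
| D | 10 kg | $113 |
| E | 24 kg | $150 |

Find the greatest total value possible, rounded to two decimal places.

Take in order of value per unit:
- A (117/10 per unit): all 10 → value 117, running total 117.00
- D (113/10 per unit): all 10 → value 113, running total 230.00
- B (114/16 per unit): all 16 → value 114, running total 344.00
- E (150/24 per unit): all 24 → value 150, running total 494.00
- C (21/6 per unit): 5 of 6 → value 5×21/6 = 17.5000, running total 511.50
Total 511.50.

511.50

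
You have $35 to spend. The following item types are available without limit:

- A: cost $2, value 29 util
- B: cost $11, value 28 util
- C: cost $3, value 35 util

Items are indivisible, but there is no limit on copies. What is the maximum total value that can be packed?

499 util

Best value-per-unit is A at 29/2; filling with it alone gives 17×29 = 493.
Optimal mix: 16×A + 1×C → cost 35, value 499.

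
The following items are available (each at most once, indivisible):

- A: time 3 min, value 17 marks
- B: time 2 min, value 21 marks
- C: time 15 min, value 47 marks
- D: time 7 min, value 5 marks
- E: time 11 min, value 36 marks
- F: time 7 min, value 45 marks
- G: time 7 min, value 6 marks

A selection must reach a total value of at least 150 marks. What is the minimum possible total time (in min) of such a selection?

38

Subsets with value ≥ 150, sorted by total time:
- A+B+C+E+F: time 38, value 166
- B+C+E+F+G: time 42, value 155
- B+C+D+E+F: time 42, value 154
Minimum time: 38 min.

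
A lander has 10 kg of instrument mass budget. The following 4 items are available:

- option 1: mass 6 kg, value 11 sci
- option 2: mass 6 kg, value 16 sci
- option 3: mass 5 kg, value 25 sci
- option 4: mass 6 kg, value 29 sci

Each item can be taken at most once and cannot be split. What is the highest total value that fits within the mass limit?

29 sci

Check high-value combinations within 10 kg:
- option 4: mass 6, value 29
- option 3: mass 5, value 25
- option 2: mass 6, value 16
- option 1: mass 6, value 11
Best: 29 sci.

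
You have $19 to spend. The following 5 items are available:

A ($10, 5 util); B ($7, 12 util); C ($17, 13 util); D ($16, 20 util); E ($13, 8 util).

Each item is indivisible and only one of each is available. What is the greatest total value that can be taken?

Check high-value combinations within $19:
- D: cost 16, value 20
- A+B: cost 10+7=17, value 5+12=17
- C: cost 17, value 13
- B: cost 7, value 12
- E: cost 13, value 8
Best: 20 util.

20 util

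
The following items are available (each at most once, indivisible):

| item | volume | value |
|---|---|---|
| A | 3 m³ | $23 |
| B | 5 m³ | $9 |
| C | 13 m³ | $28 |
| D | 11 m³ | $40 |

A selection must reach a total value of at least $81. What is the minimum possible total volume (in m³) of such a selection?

27

Subsets with value ≥ 81, sorted by total volume:
- A+C+D: volume 27, value 91
- A+B+C+D: volume 32, value 100
Minimum volume: 27 m³.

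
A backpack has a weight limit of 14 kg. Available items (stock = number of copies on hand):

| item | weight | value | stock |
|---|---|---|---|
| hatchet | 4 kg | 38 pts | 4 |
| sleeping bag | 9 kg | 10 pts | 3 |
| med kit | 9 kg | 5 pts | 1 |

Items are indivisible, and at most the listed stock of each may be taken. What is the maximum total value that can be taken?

Best selections within weight 14 and stock limits:
- 3×hatchet: weight 12, value 114
- 2×hatchet: weight 8, value 76
Best: 114 pts.

114 pts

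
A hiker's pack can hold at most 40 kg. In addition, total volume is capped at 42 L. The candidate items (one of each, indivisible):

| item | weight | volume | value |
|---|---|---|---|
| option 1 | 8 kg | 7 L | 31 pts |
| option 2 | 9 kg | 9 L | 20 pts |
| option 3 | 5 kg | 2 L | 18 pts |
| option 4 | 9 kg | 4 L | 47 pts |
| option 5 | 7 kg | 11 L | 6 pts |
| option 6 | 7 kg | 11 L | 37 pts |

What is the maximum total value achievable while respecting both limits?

153 pts

Feasible sets respecting both limits:
- option 1+option 2+option 3+option 4+option 6: weight 38, volume 33, value 153
- option 1+option 2+option 4+option 5+option 6: weight 40, volume 42, value 141
- option 1+option 3+option 4+option 5+option 6: weight 36, volume 35, value 139
- option 1+option 2+option 4+option 6: weight 33, volume 31, value 135
Best: 153 pts.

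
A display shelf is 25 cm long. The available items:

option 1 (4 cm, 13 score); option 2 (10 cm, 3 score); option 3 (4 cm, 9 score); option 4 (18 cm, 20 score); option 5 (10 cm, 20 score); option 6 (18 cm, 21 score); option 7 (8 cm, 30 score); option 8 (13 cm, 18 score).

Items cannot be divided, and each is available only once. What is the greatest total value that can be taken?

63 score

Check high-value combinations within 25 cm:
- option 1+option 5+option 7: length 4+10+8=22, value 13+20+30=63
- option 1+option 7+option 8: length 4+8+13=25, value 13+30+18=61
- option 3+option 5+option 7: length 4+10+8=22, value 9+20+30=59
Best: 63 score.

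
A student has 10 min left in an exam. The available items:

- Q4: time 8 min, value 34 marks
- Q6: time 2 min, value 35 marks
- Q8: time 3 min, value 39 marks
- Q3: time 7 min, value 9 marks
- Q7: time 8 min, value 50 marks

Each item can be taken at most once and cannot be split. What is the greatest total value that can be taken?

Check high-value combinations within 10 min:
- Q6+Q7: time 2+8=10, value 35+50=85
- Q6+Q8: time 2+3=5, value 35+39=74
- Q4+Q6: time 8+2=10, value 34+35=69
Best: 85 marks.

85 marks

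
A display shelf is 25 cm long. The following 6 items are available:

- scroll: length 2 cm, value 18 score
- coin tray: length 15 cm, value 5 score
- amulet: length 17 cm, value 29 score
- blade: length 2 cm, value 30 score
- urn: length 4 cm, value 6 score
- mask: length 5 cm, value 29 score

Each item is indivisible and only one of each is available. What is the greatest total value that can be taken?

Check high-value combinations within 25 cm:
- amulet+blade+mask: length 17+2+5=24, value 29+30+29=88
- scroll+blade+urn+mask: length 2+2+4+5=13, value 18+30+6+29=83
- scroll+amulet+blade+urn: length 2+17+2+4=25, value 18+29+30+6=83
- scroll+coin tray+blade+mask: length 2+15+2+5=24, value 18+5+30+29=82
- scroll+blade+mask: length 2+2+5=9, value 18+30+29=77
Best: 88 score.

88 score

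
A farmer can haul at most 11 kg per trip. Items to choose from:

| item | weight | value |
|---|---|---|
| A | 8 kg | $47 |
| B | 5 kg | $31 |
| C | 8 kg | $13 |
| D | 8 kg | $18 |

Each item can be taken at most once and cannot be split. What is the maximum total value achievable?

Check high-value combinations within 11 kg:
- A: weight 8, value 47
- B: weight 5, value 31
- D: weight 8, value 18
Best: $47.

$47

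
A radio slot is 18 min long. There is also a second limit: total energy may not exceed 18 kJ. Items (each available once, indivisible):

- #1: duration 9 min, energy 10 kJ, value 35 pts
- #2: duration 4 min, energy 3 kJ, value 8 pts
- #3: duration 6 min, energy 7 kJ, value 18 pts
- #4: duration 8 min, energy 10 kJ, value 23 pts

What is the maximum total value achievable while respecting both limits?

Feasible sets respecting both limits:
- #1+#3: duration 15, energy 17, value 53
- #1+#2: duration 13, energy 13, value 43
- #3+#4: duration 14, energy 17, value 41
- #1: duration 9, energy 10, value 35
Best: 53 pts.

53 pts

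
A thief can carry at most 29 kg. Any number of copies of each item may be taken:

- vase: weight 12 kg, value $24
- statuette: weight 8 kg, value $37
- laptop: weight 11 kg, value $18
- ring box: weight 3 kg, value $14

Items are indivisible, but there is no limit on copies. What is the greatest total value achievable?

$135

Best value-per-unit is ring box at 14/3; filling with it alone gives 9×14 = 126.
Optimal mix: 1×statuette + 7×ring box → weight 29, value 135.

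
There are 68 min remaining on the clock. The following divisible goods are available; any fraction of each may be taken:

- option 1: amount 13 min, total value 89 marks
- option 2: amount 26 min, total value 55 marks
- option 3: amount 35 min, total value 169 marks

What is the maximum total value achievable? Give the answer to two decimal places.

Take in order of value per unit:
- option 1 (89/13 per unit): all 13 → value 89, running total 89.00
- option 3 (169/35 per unit): all 35 → value 169, running total 258.00
- option 2 (55/26 per unit): 20 of 26 → value 20×55/26 = 42.3077, running total 300.31
Total 300.31.

300.31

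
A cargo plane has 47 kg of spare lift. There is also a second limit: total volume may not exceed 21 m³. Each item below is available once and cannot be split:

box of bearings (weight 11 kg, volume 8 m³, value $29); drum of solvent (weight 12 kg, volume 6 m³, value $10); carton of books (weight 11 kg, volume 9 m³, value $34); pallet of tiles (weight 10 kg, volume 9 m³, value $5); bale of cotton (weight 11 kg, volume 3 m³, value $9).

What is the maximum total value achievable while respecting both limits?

Feasible sets respecting both limits:
- box of bearings+carton of books+bale of cotton: weight 33, volume 20, value 72
- box of bearings+carton of books: weight 22, volume 17, value 63
- drum of solvent+carton of books+bale of cotton: weight 34, volume 18, value 53
Best: $72.

$72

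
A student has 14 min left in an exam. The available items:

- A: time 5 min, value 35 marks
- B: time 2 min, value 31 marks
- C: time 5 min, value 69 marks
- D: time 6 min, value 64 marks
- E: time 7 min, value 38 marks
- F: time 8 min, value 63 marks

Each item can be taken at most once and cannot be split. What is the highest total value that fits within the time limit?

164 marks

Check high-value combinations within 14 min:
- B+C+D: time 2+5+6=13, value 31+69+64=164
- B+C+E: time 2+5+7=14, value 31+69+38=138
- A+B+C: time 5+2+5=12, value 35+31+69=135
- C+D: time 5+6=11, value 69+64=133
Best: 164 marks.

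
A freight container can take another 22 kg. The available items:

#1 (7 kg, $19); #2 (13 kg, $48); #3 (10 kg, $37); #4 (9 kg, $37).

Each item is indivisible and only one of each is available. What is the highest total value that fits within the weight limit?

This is a 0/1 knapsack; check combinations near the capacity.
- #2+#4: weight 13+9=22, value 48+37=85
- #3+#4: weight 10+9=19, value 37+37=74
- #1+#2: weight 7+13=20, value 19+48=67
Best: $85.

$85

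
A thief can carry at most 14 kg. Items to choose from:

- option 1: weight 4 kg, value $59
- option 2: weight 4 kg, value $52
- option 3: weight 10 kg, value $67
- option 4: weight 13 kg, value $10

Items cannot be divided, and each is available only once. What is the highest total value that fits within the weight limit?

$126

Check high-value combinations within 14 kg:
- option 1+option 3: weight 4+10=14, value 59+67=126
- option 2+option 3: weight 4+10=14, value 52+67=119
- option 1+option 2: weight 4+4=8, value 59+52=111
- option 3: weight 10, value 67
- option 1: weight 4, value 59
Best: $126.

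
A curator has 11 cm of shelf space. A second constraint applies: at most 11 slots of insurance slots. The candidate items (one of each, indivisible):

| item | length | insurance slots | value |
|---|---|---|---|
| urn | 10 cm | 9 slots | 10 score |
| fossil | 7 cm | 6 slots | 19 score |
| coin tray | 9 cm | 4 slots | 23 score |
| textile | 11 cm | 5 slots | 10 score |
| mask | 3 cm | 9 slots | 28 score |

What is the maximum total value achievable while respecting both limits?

Feasible sets respecting both limits:
- mask: length 3, insurance slots 9, value 28
- coin tray: length 9, insurance slots 4, value 23
- fossil: length 7, insurance slots 6, value 19
- urn: length 10, insurance slots 9, value 10
Best: 28 score.

28 score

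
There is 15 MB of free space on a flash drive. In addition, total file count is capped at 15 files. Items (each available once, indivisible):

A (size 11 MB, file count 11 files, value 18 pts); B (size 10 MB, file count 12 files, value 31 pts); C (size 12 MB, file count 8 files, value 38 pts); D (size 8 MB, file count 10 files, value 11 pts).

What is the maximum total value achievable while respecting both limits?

Feasible sets respecting both limits:
- C: size 12, file count 8, value 38
- B: size 10, file count 12, value 31
- A: size 11, file count 11, value 18
Best: 38 pts.

38 pts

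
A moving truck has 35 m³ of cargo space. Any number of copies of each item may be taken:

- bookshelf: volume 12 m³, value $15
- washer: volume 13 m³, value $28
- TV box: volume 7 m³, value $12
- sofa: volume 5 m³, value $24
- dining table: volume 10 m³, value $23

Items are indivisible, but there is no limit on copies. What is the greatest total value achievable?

$168

Best value-per-unit is sofa at 24/5, and filling with it alone uses volume 7×5=35. No mix of the others beats 7×24 = 168.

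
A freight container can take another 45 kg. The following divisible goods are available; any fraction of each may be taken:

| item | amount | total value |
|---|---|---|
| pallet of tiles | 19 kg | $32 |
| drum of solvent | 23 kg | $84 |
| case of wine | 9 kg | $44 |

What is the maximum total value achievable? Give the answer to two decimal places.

Take in order of value per unit:
- case of wine (44/9 per unit): all 9 → value 44, running total 44.00
- drum of solvent (84/23 per unit): all 23 → value 84, running total 128.00
- pallet of tiles (32/19 per unit): 13 of 19 → value 13×32/19 = 21.8947, running total 149.89
Total 149.89.

149.89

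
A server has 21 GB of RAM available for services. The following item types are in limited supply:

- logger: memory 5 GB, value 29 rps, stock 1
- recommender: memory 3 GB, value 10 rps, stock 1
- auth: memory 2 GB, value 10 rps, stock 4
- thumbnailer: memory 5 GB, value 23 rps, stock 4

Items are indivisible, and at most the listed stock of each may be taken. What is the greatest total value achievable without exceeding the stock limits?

105 rps

Top feasible selections:
- 1×logger + 3×auth + 2×thumbnailer: memory 21, value 105
- 1×logger + 1×recommender + 4×auth + 1×thumbnailer: memory 21, value 102
Best: 105 rps.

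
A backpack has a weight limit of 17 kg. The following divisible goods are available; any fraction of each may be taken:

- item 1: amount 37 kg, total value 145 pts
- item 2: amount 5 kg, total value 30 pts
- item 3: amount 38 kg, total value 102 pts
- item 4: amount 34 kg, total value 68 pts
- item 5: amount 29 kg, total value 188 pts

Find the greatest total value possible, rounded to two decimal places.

Take in order of value per unit:
- item 5 (188/29 per unit): 17 of 29 → value 17×188/29 = 110.2069, running total 110.21
Total 110.21.

110.21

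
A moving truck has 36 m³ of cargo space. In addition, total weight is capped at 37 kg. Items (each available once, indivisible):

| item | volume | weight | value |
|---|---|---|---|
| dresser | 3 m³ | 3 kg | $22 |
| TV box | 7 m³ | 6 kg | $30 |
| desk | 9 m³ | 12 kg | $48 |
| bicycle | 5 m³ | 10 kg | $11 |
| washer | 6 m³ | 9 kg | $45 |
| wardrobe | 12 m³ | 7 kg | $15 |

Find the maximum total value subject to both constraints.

$145

Feasible sets respecting both limits:
- dresser+TV box+desk+washer: volume 25, weight 30, value 145
- TV box+desk+washer+wardrobe: volume 34, weight 34, value 138
- TV box+desk+bicycle+washer: volume 27, weight 37, value 134
Best: $145.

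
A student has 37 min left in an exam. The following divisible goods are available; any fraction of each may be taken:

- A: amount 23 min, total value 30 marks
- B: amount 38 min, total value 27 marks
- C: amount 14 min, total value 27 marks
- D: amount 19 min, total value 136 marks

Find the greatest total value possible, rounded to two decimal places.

Take in order of value per unit:
- D (136/19 per unit): all 19 → value 136, running total 136.00
- C (27/14 per unit): all 14 → value 27, running total 163.00
- A (30/23 per unit): 4 of 23 → value 4×30/23 = 5.2174, running total 168.22
Total 168.22.

168.22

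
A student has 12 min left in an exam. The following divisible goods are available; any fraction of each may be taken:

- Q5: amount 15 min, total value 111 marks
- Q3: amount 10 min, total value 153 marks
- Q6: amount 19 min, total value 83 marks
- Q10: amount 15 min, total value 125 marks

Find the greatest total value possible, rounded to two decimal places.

Take in order of value per unit:
- Q3 (153/10 per unit): all 10 → value 153, running total 153.00
- Q10 (125/15 per unit): 2 of 15 → value 2×125/15 = 16.6667, running total 169.67
Total 169.67.

169.67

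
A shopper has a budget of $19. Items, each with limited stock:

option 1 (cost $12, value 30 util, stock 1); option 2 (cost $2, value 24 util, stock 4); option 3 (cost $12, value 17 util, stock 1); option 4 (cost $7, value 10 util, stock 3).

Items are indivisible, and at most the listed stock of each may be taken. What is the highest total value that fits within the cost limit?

Top feasible selections:
- 4×option 2 + 1×option 4: cost 15, value 106
- 1×option 1 + 3×option 2: cost 18, value 102
- 4×option 2: cost 8, value 96
Best: 106 util.

106 util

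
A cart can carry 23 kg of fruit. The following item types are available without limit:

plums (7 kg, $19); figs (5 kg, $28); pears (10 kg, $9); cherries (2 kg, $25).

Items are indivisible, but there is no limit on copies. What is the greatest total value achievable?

Best value-per-unit is cherries at 25/2, and filling with it alone uses weight 11×2=22. No mix of the others beats 11×25 = 275.

$275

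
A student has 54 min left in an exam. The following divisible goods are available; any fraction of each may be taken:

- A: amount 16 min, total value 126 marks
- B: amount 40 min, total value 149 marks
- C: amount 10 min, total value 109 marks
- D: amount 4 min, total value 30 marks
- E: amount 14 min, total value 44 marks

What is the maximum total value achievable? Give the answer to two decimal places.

354.40

Take in order of value per unit:
- C (109/10 per unit): all 10 → value 109, running total 109.00
- A (126/16 per unit): all 16 → value 126, running total 235.00
- D (30/4 per unit): all 4 → value 30, running total 265.00
- B (149/40 per unit): 24 of 40 → value 24×149/40 = 89.4000, running total 354.40
Total 354.40.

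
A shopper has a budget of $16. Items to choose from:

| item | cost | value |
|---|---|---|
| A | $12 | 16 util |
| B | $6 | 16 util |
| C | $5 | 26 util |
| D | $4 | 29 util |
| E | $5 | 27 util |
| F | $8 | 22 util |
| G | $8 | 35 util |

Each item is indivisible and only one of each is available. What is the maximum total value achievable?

82 util

Check high-value combinations within $16:
- C+D+E: cost 5+4+5=14, value 26+29+27=82
- B+D+E: cost 6+4+5=15, value 16+29+27=72
- B+C+D: cost 6+5+4=15, value 16+26+29=71
- B+C+E: cost 6+5+5=16, value 16+26+27=69
- D+G: cost 4+8=12, value 29+35=64
Best: 82 util.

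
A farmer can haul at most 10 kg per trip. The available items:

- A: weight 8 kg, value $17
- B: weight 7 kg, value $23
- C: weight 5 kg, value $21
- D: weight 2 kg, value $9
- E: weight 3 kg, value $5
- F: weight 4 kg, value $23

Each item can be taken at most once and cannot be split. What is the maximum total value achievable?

Check high-value combinations within 10 kg:
- C+F: weight 5+4=9, value 21+23=44
- D+E+F: weight 2+3+4=9, value 9+5+23=37
- C+D+E: weight 5+2+3=10, value 21+9+5=35
Best: $44.

$44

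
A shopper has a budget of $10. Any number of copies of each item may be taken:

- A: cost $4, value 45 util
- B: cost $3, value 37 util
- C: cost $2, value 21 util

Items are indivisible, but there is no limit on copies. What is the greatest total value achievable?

Best value-per-unit is B at 37/3; filling with it alone gives 3×37 = 111.
Optimal mix: 1×A + 2×B → cost 10, value 119.

119 util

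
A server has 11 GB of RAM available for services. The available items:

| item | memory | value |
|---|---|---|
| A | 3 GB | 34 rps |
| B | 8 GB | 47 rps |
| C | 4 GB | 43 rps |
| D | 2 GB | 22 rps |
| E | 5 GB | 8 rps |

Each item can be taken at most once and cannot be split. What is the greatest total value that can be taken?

Check high-value combinations within 11 GB:
- A+C+D: memory 3+4+2=9, value 34+43+22=99
- A+B: memory 3+8=11, value 34+47=81
- A+C: memory 3+4=7, value 34+43=77
- C+D+E: memory 4+2+5=11, value 43+22+8=73
Best: 99 rps.

99 rps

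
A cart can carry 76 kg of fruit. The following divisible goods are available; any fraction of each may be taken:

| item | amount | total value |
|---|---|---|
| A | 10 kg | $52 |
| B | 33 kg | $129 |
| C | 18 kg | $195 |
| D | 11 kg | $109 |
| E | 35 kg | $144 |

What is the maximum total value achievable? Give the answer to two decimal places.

507.82

Take in order of value per unit:
- C (195/18 per unit): all 18 → value 195, running total 195.00
- D (109/11 per unit): all 11 → value 109, running total 304.00
- A (52/10 per unit): all 10 → value 52, running total 356.00
- E (144/35 per unit): all 35 → value 144, running total 500.00
- B (129/33 per unit): 2 of 33 → value 2×129/33 = 7.8182, running total 507.82
Total 507.82.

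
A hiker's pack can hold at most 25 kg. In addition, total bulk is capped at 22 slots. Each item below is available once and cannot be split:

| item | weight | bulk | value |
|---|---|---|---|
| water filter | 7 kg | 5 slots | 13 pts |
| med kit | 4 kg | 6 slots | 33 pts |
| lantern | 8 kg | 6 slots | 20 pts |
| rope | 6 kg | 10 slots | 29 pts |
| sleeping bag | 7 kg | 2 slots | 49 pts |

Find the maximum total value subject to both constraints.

111 pts

Feasible sets respecting both limits:
- med kit+rope+sleeping bag: weight 17, bulk 18, value 111
- med kit+lantern+sleeping bag: weight 19, bulk 14, value 102
- lantern+rope+sleeping bag: weight 21, bulk 18, value 98
- water filter+med kit+sleeping bag: weight 18, bulk 13, value 95
Best: 111 pts.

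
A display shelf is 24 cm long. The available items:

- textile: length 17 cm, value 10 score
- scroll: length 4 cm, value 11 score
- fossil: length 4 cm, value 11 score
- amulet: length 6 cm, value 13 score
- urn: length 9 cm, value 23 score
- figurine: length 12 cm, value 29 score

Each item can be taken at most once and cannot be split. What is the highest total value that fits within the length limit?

Check high-value combinations within 24 cm:
- scroll+fossil+amulet+urn: length 4+4+6+9=23, value 11+11+13+23=58
- scroll+amulet+figurine: length 4+6+12=22, value 11+13+29=53
- fossil+amulet+figurine: length 4+6+12=22, value 11+13+29=53
- urn+figurine: length 9+12=21, value 23+29=52
Best: 58 score.

58 score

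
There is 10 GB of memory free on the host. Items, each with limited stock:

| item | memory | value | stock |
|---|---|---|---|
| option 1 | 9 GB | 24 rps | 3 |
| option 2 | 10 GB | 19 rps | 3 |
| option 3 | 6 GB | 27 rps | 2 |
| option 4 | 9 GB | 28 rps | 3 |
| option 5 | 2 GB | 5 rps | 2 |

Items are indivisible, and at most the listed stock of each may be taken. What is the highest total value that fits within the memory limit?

Best selections within memory 10 and stock limits:
- 1×option 3 + 2×option 5: memory 10, value 37
- 1×option 3 + 1×option 5: memory 8, value 32
- 1×option 4: memory 9, value 28
- 1×option 3: memory 6, value 27
Best: 37 rps.

37 rps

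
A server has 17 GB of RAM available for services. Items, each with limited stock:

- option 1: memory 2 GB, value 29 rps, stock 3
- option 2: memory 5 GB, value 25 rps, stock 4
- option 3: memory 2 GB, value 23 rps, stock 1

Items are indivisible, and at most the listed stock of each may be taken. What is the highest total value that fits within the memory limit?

137 rps

Top feasible selections:
- 3×option 1 + 2×option 2: memory 16, value 137
- 3×option 1 + 1×option 2 + 1×option 3: memory 13, value 135
- 2×option 1 + 2×option 2 + 1×option 3: memory 16, value 131
- 3×option 1 + 1×option 2: memory 11, value 112
Best: 137 rps.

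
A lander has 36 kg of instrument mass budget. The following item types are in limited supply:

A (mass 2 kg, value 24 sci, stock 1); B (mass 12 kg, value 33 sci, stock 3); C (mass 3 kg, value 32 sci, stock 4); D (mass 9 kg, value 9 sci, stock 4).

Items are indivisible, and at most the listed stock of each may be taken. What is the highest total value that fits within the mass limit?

194 sci

Top feasible selections:
- 1×A + 1×B + 4×C + 1×D: mass 35, value 194
- 2×B + 4×C: mass 36, value 194
- 1×A + 2×B + 3×C: mass 35, value 186
- 1×A + 1×B + 4×C: mass 26, value 185
Best: 194 sci.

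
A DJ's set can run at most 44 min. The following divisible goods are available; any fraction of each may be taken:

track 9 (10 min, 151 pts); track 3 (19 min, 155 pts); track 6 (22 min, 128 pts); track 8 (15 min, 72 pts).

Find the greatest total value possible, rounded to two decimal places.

Take in order of value per unit:
- track 9 (151/10 per unit): all 10 → value 151, running total 151.00
- track 3 (155/19 per unit): all 19 → value 155, running total 306.00
- track 6 (128/22 per unit): 15 of 22 → value 15×128/22 = 87.2727, running total 393.27
Total 393.27.

393.27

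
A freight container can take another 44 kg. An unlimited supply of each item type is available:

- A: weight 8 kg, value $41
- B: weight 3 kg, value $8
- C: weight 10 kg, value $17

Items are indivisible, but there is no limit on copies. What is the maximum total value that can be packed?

Best value-per-unit is A at 41/8; filling with it alone gives 5×41 = 205.
Optimal mix: 5×A + 1×B → weight 43, value 213.

$213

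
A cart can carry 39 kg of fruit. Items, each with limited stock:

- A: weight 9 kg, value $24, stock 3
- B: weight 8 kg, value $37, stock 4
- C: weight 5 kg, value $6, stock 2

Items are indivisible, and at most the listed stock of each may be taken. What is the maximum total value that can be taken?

Top feasible selections:
- 4×B + 1×C: weight 37, value 154
- 4×B: weight 32, value 148
- 1×A + 3×B + 1×C: weight 38, value 141
Best: $154.

$154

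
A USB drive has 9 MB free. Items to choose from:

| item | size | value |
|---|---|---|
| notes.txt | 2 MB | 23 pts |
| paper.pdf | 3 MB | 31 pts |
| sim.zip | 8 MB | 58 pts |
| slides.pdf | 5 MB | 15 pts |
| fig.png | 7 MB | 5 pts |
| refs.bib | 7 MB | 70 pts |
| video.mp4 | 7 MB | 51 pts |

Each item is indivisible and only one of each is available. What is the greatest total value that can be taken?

Check high-value combinations within 9 MB:
- notes.txt+refs.bib: size 2+7=9, value 23+70=93
- notes.txt+video.mp4: size 2+7=9, value 23+51=74
- refs.bib: size 7, value 70
- sim.zip: size 8, value 58
Best: 93 pts.

93 pts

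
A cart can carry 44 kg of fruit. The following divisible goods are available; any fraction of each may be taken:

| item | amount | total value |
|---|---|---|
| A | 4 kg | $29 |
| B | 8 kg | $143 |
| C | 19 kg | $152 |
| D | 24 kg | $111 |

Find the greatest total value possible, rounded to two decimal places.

Take in order of value per unit:
- B (143/8 per unit): all 8 → value 143, running total 143.00
- C (152/19 per unit): all 19 → value 152, running total 295.00
- A (29/4 per unit): all 4 → value 29, running total 324.00
- D (111/24 per unit): 13 of 24 → value 13×111/24 = 60.1250, running total 384.13
Total 384.13.

384.13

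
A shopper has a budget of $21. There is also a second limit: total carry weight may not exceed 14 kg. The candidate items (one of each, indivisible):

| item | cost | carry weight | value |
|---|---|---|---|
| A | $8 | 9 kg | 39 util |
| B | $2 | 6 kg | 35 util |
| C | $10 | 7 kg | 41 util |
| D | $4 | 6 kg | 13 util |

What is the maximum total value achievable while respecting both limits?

Feasible sets respecting both limits:
- B+C: cost 12, carry weight 13, value 76
- C+D: cost 14, carry weight 13, value 54
- B+D: cost 6, carry weight 12, value 48
- C: cost 10, carry weight 7, value 41
Best: 76 util.

76 util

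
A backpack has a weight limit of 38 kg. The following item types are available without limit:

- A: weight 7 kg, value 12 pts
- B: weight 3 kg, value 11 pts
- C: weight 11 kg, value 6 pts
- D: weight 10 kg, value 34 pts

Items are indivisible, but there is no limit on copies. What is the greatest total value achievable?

Best value-per-unit is B at 11/3; filling with it alone gives 12×11 = 132.
Optimal mix: 6×B + 2×D → weight 38, value 134.

134 pts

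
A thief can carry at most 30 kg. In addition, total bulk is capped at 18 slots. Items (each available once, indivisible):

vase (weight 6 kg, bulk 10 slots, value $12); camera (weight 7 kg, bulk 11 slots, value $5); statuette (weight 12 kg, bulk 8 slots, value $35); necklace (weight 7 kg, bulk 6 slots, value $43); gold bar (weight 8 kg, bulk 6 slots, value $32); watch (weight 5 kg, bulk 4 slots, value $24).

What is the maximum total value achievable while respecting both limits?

Feasible sets respecting both limits:
- statuette+necklace+watch: weight 24, bulk 18, value 102
- necklace+gold bar+watch: weight 20, bulk 16, value 99
- statuette+gold bar+watch: weight 25, bulk 18, value 91
- statuette+necklace: weight 19, bulk 14, value 78
Best: $102.

$102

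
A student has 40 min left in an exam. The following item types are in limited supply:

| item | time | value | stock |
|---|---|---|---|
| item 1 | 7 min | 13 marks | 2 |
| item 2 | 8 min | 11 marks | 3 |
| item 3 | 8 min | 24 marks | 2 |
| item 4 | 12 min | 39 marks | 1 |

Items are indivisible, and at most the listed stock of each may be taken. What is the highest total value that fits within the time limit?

Top feasible selections:
- 1×item 1 + 2×item 3 + 1×item 4: time 35, value 100
- 1×item 2 + 2×item 3 + 1×item 4: time 36, value 98
Best: 100 marks.

100 marks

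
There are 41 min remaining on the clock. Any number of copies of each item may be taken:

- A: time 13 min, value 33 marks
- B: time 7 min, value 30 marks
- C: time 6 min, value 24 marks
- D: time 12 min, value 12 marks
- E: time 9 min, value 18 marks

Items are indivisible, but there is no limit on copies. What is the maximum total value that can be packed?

Best value-per-unit is B at 30/7; filling with it alone gives 5×30 = 150.
Optimal mix: 5×B + 1×C → time 41, value 174.

174 marks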